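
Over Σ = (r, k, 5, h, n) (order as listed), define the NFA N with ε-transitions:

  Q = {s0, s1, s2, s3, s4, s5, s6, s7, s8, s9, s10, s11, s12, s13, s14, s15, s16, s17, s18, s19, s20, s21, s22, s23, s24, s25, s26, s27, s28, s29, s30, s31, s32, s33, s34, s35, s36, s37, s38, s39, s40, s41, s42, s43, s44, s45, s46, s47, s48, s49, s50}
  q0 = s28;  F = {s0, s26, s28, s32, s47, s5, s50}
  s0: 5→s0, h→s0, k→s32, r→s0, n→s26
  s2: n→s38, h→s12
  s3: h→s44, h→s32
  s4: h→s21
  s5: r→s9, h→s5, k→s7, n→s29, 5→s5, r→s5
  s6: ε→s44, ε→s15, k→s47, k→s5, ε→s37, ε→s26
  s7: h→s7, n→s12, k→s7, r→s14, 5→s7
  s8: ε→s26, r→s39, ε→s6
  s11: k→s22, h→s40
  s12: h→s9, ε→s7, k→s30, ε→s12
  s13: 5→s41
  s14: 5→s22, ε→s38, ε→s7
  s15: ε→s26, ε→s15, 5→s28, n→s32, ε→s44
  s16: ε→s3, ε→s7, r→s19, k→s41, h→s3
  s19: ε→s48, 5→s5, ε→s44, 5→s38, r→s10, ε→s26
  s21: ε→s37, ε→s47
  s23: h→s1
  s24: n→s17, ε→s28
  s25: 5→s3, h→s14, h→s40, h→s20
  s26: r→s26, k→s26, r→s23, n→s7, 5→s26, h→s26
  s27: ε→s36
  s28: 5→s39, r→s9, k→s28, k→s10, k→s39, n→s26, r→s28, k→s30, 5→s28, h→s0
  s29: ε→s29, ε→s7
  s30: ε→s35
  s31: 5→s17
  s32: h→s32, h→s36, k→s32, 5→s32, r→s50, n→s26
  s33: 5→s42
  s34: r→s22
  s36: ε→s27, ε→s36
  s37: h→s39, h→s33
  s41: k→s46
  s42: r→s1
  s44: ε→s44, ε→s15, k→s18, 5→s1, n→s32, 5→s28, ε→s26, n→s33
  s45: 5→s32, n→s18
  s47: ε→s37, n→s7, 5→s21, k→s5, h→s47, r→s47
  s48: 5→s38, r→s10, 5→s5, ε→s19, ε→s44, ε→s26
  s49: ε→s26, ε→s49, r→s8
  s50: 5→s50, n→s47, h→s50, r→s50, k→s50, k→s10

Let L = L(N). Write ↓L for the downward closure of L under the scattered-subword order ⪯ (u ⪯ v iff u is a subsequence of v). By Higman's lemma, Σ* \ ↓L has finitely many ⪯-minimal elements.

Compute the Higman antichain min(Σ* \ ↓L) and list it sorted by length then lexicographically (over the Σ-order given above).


Antichain: [nn, hkrnkk].

|Q|=51, |F|=7, |δ|=131 (36 ε).
min D↑ (8 st, q0=0, F={4}): 0:r→0,k→0,5→0,h→1,n→2 1:r→1,k→3,5→1,h→1,n→2 2:r→2,k→2,5→2,h→2,n→4 3:r→5,k→3,5→3,h→3,n→2 4:r→4,k→4,5→4,h→4,n→4 5:r→5,k→5,5→5,h→5,n→6 6:r→6,k→7,5→6,h→6,n→4 7:r→7,k→4,5→7,h→7,n→4.
'nn': |S_i|=[26, 19, 9] end={s12,s14,s22,s29,s30,s35,s38,s7,s9} — reject; 2/2 del acc.
'hkrnkk': |S_i|=[26, 25, 24, 21, 17, 10, 8] end={s12,s14,s22,s30,s35,s38,s7,s9} rej; 6/6 del acc.
2 obstructions.


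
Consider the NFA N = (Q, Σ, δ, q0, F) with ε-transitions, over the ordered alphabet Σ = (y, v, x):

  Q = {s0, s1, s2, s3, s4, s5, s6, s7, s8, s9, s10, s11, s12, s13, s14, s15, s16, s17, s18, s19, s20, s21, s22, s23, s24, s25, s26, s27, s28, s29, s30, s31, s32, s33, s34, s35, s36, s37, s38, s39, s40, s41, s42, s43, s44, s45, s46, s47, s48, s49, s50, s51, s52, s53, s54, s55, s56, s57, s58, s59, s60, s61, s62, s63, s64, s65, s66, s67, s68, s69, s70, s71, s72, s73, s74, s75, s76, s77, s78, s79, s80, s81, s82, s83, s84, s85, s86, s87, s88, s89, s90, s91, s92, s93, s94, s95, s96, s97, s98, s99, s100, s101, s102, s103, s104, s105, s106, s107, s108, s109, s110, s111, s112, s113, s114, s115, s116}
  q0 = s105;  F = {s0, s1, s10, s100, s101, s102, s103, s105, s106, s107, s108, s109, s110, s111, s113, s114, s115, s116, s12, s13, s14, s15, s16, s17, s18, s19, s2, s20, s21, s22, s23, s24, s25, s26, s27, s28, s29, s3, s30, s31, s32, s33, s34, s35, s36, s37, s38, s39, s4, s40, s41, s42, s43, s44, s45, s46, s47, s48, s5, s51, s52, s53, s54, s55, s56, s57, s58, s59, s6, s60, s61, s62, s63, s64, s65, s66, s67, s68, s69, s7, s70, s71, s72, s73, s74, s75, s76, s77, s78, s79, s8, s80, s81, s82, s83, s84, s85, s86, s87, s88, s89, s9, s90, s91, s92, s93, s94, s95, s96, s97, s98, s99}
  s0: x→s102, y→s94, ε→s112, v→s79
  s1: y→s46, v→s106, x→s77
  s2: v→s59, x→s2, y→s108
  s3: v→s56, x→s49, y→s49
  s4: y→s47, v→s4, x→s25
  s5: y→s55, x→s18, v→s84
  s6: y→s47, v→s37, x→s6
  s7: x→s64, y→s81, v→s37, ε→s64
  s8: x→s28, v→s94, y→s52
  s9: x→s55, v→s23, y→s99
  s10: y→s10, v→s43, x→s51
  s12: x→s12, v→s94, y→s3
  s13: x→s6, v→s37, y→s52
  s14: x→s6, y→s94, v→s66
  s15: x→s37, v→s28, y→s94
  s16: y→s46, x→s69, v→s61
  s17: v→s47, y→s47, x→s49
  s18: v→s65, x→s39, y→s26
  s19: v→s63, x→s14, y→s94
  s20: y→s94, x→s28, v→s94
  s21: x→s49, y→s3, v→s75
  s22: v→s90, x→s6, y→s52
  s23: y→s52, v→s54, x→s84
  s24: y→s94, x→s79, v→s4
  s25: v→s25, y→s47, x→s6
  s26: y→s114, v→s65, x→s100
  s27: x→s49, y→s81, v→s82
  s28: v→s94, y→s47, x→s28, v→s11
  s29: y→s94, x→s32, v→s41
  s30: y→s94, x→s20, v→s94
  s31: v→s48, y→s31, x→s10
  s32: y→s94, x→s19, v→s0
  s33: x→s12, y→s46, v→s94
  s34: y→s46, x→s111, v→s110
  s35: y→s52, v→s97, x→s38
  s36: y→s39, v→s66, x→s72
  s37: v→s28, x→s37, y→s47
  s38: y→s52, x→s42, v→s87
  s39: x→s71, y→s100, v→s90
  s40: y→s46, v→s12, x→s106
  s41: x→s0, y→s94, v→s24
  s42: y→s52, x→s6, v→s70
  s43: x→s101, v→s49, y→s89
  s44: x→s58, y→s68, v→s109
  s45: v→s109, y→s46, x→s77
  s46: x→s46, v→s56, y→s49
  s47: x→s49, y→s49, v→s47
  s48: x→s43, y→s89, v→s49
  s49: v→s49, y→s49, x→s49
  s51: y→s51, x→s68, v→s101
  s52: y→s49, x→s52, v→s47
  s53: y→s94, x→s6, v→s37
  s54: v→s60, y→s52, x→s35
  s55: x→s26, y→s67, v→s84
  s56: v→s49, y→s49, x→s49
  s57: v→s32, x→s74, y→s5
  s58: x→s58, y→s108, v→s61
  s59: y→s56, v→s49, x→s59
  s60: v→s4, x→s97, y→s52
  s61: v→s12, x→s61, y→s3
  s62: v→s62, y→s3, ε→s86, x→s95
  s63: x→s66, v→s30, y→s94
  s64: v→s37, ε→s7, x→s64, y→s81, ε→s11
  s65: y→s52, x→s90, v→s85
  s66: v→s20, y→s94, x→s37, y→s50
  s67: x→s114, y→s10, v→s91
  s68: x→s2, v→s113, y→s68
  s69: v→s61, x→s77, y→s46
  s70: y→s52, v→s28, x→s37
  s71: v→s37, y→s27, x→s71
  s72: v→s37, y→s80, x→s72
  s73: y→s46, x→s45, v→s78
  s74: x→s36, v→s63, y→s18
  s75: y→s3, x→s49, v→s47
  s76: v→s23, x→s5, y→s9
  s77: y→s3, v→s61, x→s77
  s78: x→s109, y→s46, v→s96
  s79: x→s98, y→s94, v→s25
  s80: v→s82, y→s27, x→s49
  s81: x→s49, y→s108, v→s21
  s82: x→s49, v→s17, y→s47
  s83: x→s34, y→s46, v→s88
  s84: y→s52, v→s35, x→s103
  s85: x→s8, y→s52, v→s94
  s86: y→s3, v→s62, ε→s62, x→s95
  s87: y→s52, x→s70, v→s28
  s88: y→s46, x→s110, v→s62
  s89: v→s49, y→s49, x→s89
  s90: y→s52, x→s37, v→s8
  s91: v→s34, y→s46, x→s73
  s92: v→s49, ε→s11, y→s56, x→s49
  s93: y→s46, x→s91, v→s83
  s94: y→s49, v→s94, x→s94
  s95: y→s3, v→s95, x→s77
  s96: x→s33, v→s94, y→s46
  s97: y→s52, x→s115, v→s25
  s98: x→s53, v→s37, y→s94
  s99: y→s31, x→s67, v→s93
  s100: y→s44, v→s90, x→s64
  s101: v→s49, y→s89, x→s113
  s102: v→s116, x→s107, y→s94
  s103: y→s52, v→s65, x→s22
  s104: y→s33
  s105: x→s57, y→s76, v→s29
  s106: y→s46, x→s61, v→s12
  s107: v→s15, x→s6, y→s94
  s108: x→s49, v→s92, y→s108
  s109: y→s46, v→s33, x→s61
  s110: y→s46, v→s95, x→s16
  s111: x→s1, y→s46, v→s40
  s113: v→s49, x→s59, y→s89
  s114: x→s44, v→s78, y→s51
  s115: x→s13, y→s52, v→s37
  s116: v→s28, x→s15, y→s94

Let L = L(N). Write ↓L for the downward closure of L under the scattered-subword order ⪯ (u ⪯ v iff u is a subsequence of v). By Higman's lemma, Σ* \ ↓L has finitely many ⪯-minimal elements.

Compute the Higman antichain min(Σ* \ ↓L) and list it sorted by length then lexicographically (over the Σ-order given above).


|Q|=117, |F|=112, |δ|=349 (7 ε).
min D↑ (111 st, q0=0, F={17}): 0:y→1,v→2,x→3 1:y→4,v→5,x→6 2:y→7,v→8,x→9 3:y→6,v→9,x→10 4:y→11,v→5,x→12 5:y→13,v→14,x→15 6:y→12,v→15,x→16 7:y→17,v→7,x→7 8:y→7,v→18,x→19 9:y→7,v→19,x→20 10:y→16,v→21,x→22 11:y→23,v→24,x→25 12:y→25,v→15,x→26 13:y→17,v→27,x→13 14:y→13,v→28,x→29 15:y→13,v→29,x→30 16:y→26,v→31,x→32 17:y→17,v→17,x→17 18:y→7,v→33,x→34 19:y→7,v→34,x→35 20:y→7,v→21,x→36 21:y→7,v→37,x→38 22:y→32,v→38,x→39 23:y→23,v→40,x→41 24:y→42,v→43,x→44 25:y→41,v→44,x→45 26:y→45,v→31,x→46 27:y→17,v→27,x→17 28:y→13,v→33,x→47 29:y→13,v→47,x→48 30:y→13,v→31,x→49 31:y→13,v→50,x→51 32:y→46,v→51,x→52 33:y→27,v→33,x→53 34:y→7,v→53,x→54 35:y→7,v→55,x→56 36:y→7,v→38,x→57 37:y→7,v→7,x→58 38:y→7,v→58,x→59 39:y→60,v→59,x→39 40:y→61,v→17,x→62 41:y→41,v→62,x→63 42:y→17,v→64,x→42 43:y→42,v→65,x→66 44:y→42,v→66,x→67 45:y→63,v→68,x→69 46:y→69,v→51,x→70 47:y→13,v→53,x→71 48:y→13,v→72,x→73 49:y→13,v→51,x→57 50:y→13,v→7,x→74 51:y→13,v→74,x→59 52:y→75,v→59,x→52 53:y→27,v→53,x→57 54:y→7,v→59,x→76 55:y→7,v→77,x→78 56:y→7,v→78,x→57 57:y→27,v→59,x→57 58:y→7,v→7,x→77 59:y→27,v→77,x→59 60:y→75,v→79,x→17 61:y→17,v→17,x→61 62:y→61,v→17,x→80 63:y→63,v→80,x→81 64:y→17,v→17,x→17 65:y→42,v→82,x→83 66:y→42,v→83,x→84 67:y→42,v→68,x→85 68:y→42,v→86,x→87 69:y→81,v→87,x→88 70:y→89,v→59,x→70 71:y→13,v→59,x→90 72:y→13,v→77,x→91 73:y→13,v→91,x→57 74:y→13,v→7,x→77 75:y→89,v→79,x→17 76:y→7,v→59,x→57 77:y→27,v→7,x→77 78:y→7,v→77,x→59 79:y→27,v→92,x→17 80:y→61,v→17,x→93 81:y→81,v→93,x→94 82:y→95,v→82,x→96 83:y→42,v→96,x→97 84:y→42,v→98,x→99 85:y→42,v→87,x→100 86:y→42,v→7,x→101 87:y→42,v→101,x→102 88:y→103,v→102,x→88 89:y→103,v→104,x→17 90:y→13,v→59,x→57 91:y→13,v→77,x→59 92:y→27,v→27,x→17 93:y→61,v→17,x→105 94:y→103,v→105,x→94 95:y→17,v→64,x→17 96:y→95,v→96,x→100 97:y→42,v→102,x→106 98:y→42,v→107,x→108 99:y→42,v→108,x→100 100:y→95,v→102,x→100 101:y→42,v→7,x→107 102:y→95,v→107,x→102 103:y→103,v→109,x→17 104:y→95,v→110,x→17 105:y→64,v→17,x→105 106:y→42,v→102,x→100 107:y→95,v→7,x→107 108:y→42,v→107,x→102 109:y→64,v→17,x→17 110:y→95,v→27,x→17 [Hopcroft].
'vyy': |S_i|=[116, 86, 9, 1] end={s49} rej; 3/3 deletions ∈↓L.
'yvyvx': N↓-sim [116, 92, 66, 7, 3, 1] end={s49} rej; 5/5 deletions ∈↓L.
'yyyyvv': N↓-sim [116, 92, 85, 53, 18, 10, 1] end={s49} ∉↓L; 6/6 deletions ∈↓L.
'vvvvyx': N↓-sim [116, 86, 65, 43, 17, 4, 1] end={s49} — reject; 6/6 deletions ∈↓L.
'xxvvvy': run [116, 98, 80, 40, 18, 5, 1] end={s49} — reject; 6/6 single-dels accept.
'xxxxyx': run [116, 98, 80, 56, 31, 14, 1] end={s49} — reject; 6/6 deletions ∈↓L.
6 obstructions.

Antichain: [vyy, yvyvx, yyyyvv, vvvvyx, xxvvvy, xxxxyx].


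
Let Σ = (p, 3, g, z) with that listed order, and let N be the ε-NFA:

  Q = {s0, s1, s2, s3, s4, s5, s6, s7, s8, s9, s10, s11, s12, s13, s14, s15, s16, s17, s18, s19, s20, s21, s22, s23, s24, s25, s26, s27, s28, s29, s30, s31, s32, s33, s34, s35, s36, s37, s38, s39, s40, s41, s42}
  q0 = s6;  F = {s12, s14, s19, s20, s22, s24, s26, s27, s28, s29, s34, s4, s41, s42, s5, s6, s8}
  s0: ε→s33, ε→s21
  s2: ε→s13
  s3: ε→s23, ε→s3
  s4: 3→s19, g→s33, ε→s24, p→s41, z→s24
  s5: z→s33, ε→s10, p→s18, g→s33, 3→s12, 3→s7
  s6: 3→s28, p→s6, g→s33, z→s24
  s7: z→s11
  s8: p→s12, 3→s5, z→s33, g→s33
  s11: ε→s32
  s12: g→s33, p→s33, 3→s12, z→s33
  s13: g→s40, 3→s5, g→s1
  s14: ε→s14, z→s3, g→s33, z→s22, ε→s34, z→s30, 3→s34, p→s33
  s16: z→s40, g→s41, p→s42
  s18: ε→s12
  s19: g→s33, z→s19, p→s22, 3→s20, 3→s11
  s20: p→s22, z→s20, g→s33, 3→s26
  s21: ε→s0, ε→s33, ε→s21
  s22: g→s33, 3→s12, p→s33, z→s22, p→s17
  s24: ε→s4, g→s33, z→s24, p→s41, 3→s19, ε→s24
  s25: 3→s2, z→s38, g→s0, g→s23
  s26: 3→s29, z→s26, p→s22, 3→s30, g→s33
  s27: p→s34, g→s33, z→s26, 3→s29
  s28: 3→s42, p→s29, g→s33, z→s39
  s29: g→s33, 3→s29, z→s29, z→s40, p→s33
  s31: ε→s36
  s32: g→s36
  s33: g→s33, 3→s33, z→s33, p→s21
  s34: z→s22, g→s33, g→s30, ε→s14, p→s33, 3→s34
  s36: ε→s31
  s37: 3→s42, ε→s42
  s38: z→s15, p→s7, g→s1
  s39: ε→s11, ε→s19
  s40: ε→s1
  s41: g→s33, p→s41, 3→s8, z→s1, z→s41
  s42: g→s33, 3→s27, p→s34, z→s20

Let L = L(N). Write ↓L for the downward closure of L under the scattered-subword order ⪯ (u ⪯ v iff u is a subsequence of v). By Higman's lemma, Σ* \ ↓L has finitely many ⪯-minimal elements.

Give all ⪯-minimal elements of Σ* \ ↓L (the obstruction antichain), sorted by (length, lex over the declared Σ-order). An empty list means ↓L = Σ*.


|Q|=43, |F|=17, |δ|=120 (23 ε).
min D↑ (16 st, q0=0, F={2}): 0:p→0,3→1,g→2,z→3 1:p→4,3→5,g→2,z→6 2:p→2,3→2,g→2,z→2 3:p→7,3→6,g→2,z→3 4:p→2,3→4,g→2,z→4 5:p→8,3→9,g→2,z→10 6:p→11,3→10,g→2,z→6 7:p→7,3→12,g→2,z→7 8:p→2,3→8,g→2,z→11 9:p→8,3→4,g→2,z→13 10:p→11,3→13,g→2,z→10 11:p→2,3→14,g→2,z→11 12:p→14,3→15,g→2,z→2 13:p→11,3→4,g→2,z→13 14:p→2,3→14,g→2,z→2 15:p→14,3→14,g→2,z→2 [Hopcroft].
'g': N↓-sim [34, 6] end={s0,s21,s30,s31,s33,s36} rej; 1/1 deletions ∈↓L.
'3pp': N↓-sim [34, 30, 15, 4] end={s0,s17,s21,s33} — reject; 3/3 single-dels accept.
'zp3z': N↓-sim [34, 28, 17, 13, 7] end={s0,s11,s21,s31,s32,s33,s36} rej; 4/4 single-dels accept.
'3333p': |S_i|=[34, 30, 26, 21, 14, 4] end={s0,s17,s21,s33} ∉↓L; 5/5 del acc.
'33pz3z': run [34, 30, 26, 12, 9, 4, 3] end={s0,s21,s33} — reject; 6/6 single-dels accept.
'zp333p': |S_i|=[34, 28, 17, 13, 12, 9, 3] end={s0,s21,s33} rej; 6/6 deletions ∈↓L.
6 minimals (antichain).

Antichain: [g, 3pp, zp3z, 3333p, 33pz3z, zp333p].


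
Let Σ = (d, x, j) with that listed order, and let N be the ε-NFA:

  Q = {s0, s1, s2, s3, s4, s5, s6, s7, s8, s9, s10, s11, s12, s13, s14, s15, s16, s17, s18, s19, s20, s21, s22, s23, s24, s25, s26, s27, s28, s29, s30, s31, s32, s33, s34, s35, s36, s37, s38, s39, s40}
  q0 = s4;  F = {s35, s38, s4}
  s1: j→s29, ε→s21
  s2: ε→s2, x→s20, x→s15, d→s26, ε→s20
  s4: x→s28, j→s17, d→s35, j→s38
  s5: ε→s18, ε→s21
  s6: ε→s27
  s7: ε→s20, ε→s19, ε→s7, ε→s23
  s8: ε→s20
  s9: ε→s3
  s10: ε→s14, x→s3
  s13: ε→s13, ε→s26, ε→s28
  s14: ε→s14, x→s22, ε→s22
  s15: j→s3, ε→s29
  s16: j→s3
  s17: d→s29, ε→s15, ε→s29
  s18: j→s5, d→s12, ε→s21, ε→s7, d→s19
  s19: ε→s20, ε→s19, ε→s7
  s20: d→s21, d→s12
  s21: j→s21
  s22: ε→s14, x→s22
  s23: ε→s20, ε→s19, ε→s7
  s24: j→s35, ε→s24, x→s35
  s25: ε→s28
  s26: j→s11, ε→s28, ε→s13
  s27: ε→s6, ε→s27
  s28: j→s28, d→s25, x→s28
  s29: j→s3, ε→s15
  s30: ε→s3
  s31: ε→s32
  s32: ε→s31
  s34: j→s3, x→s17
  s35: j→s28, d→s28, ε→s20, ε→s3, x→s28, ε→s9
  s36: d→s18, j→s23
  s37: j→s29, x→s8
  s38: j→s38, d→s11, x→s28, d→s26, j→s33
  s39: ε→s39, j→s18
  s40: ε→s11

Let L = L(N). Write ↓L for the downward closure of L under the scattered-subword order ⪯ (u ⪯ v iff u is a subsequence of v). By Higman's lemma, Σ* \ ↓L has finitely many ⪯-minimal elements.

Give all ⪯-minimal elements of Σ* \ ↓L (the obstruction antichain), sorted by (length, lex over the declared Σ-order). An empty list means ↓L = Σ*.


|Q|=41, |F|=3, |δ|=87 (45 ε).
min D↑ (4 st, q0=0, F={2}): 0:d→1,x→2,j→3 1:d→2,x→2,j→2 2:d→2,x→2,j→2 3:d→2,x→2,j→3.
'x': |S_i|=[17, 2] end={s25,s28} — reject; 1/1 del acc.
'dd': |S_i|=[17, 13, 4] end={s12,s21,s25,s28} ∉↓L; 2/2 single-dels accept.
'dj': N↓-sim [17, 13, 5] end={s11,s21,s25,s28,s3} — reject; 2/2 single-dels accept.
'jd': run [17, 12, 8] end={s11,s13,s15,s25,s26,s28,s29,s3} rej; 2/2 deletions ∈↓L.
4 words, ⪯-incomp.

min(Σ*\↓L) = [x, dd, dj, jd].


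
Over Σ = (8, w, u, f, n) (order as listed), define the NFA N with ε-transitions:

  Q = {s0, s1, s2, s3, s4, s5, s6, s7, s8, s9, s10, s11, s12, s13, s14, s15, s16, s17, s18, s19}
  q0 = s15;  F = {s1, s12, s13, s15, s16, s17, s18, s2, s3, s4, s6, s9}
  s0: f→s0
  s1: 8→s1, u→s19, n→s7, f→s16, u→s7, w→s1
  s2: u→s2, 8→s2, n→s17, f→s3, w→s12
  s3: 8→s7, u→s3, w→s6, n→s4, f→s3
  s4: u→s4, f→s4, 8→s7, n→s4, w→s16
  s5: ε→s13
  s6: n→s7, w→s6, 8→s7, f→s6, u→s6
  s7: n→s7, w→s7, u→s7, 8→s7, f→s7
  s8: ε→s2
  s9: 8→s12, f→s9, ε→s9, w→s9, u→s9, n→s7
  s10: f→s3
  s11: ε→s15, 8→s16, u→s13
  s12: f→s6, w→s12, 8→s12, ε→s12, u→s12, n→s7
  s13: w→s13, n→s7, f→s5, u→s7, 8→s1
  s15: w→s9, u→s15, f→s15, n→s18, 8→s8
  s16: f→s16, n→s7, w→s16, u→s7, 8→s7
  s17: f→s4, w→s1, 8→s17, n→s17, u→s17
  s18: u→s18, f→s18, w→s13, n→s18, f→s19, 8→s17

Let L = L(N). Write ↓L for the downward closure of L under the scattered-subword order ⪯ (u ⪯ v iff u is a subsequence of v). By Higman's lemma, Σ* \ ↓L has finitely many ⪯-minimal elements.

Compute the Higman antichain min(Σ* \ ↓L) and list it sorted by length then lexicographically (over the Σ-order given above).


|Q|=20, |F|=12, |δ|=76 (5 ε).
min D↑ (13 st, q0=0, F={7}): 0:8→1,w→2,u→0,f→0,n→3 1:8→1,w→4,u→1,f→5,n→6 2:8→4,w→2,u→2,f→2,n→7 3:8→6,w→8,u→3,f→3,n→3 4:8→4,w→4,u→4,f→9,n→7 5:8→7,w→9,u→5,f→5,n→10 6:8→6,w→11,u→6,f→10,n→6 7:8→7,w→7,u→7,f→7,n→7 8:8→11,w→8,u→7,f→8,n→7 9:8→7,w→9,u→9,f→9,n→7 10:8→7,w→12,u→10,f→10,n→10 11:8→11,w→11,u→7,f→12,n→7 12:8→7,w→12,u→7,f→12,n→7 (ε-aug+det+¬).
'wn': N↓-sim [16, 9, 1] end={s7} rej; 2/2 single-dels accept.
'8f8': run [16, 11, 5, 1] end={s7} rej; 3/3 del acc.
'nwu': run [16, 9, 6, 2] end={s19,s7} — reject; 3/3 single-dels accept.
3 minimals (antichain).

A = [wn, 8f8, nwu].


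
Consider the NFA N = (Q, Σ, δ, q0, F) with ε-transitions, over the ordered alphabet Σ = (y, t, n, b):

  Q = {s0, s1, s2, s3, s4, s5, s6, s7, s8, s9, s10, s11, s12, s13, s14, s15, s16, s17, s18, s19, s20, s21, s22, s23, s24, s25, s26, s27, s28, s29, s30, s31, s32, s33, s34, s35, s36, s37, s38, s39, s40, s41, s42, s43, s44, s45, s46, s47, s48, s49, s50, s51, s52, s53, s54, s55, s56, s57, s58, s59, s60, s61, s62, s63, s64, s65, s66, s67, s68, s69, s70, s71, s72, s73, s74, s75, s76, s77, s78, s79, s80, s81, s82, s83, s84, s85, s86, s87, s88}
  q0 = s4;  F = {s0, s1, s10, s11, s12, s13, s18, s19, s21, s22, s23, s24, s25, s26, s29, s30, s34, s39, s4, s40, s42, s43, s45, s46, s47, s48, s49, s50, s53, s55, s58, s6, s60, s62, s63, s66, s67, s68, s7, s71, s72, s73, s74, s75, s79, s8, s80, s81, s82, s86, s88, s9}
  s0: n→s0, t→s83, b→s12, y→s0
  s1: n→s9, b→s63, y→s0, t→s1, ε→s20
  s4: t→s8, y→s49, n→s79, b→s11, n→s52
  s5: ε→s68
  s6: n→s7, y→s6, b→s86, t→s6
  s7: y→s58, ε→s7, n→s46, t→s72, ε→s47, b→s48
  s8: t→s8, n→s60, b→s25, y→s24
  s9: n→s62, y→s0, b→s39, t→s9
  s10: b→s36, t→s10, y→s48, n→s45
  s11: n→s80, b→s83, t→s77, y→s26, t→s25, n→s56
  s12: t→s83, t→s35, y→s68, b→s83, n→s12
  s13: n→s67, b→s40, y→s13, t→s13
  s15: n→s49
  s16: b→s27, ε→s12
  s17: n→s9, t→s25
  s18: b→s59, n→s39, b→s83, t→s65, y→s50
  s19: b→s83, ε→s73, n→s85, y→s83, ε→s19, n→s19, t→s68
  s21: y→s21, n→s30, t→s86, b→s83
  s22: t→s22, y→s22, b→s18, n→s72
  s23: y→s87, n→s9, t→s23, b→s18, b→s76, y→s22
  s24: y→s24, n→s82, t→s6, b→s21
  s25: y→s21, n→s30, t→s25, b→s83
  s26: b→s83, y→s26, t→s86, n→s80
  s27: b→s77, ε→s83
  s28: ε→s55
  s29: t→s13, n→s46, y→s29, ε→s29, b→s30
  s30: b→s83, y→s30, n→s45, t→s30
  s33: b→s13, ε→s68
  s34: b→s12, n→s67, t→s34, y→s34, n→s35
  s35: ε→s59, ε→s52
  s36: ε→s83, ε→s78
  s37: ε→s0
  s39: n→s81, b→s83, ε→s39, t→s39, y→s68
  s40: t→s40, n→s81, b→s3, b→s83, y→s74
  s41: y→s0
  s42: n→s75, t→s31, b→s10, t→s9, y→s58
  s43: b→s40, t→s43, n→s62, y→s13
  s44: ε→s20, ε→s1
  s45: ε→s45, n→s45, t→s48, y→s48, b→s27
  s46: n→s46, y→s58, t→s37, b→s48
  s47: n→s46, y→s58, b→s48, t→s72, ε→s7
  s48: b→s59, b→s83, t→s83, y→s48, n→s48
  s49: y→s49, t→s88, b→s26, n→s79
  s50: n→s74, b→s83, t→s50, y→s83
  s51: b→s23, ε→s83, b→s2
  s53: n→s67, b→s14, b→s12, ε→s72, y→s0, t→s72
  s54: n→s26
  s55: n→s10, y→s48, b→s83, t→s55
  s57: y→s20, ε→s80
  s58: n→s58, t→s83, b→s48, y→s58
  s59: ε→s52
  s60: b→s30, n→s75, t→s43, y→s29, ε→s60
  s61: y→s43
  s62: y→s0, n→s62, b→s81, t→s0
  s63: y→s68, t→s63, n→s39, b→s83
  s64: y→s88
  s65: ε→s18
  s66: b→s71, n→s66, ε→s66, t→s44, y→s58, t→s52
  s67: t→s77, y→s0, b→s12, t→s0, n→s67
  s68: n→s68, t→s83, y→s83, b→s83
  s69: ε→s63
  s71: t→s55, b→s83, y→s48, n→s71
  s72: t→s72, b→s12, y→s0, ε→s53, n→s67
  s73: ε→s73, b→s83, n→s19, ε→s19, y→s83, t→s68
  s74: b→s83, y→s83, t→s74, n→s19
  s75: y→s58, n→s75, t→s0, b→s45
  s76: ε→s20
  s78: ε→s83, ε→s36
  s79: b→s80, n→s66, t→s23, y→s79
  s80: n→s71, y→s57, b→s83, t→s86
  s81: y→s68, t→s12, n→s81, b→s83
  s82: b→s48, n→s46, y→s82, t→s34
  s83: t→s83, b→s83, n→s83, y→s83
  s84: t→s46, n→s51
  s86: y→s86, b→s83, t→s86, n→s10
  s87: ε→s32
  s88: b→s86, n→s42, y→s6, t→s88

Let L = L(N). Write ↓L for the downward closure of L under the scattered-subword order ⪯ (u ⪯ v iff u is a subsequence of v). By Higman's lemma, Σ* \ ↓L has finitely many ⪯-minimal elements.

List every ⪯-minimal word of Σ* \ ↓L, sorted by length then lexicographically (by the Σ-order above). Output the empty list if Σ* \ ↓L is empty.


min(Σ*\↓L) = [bb, nnyt, ytnyt, tynbt, tnntt, ntbyy].

|Q|=89, |F|=52, |δ|=278 (36 ε).
min D↑ (50 st, q0=0, F={13}): 0:y→1,t→2,n→3,b→4 1:y→1,t→5,n→3,b→6 2:y→7,t→2,n→8,b→9 3:y→3,t→10,n→11,b→12 4:y→6,t→9,n→12,b→13 5:y→14,t→5,n→15,b→16 6:y→6,t→16,n→12,b→13 7:y→7,t→14,n→17,b→18 8:y→19,t→20,n→21,b→22 9:y→18,t→9,n→22,b→13 10:y→23,t→10,n→24,b→25 11:y→26,t→27,n→11,b→28 12:y→12,t→16,n→28,b→13 13:y→13,t→13,n→13,b→13 14:y→14,t→14,n→29,b→16 15:y→26,t→24,n→21,b→30 16:y→16,t→16,n→30,b→13 17:y→17,t→31,n→32,b→33 18:y→18,t→16,n→22,b→13 19:y→19,t→34,n→32,b→22 20:y→34,t→20,n→35,b→36 21:y→26,t→37,n→21,b→38 22:y→22,t→22,n→38,b→13 23:y→23,t→23,n→39,b→25 24:y→37,t→24,n→35,b→40 25:y→41,t→25,n→40,b→13 26:y→26,t→13,n→26,b→33 27:y→37,t→27,n→24,b→42 28:y→33,t→43,n→28,b→13 29:y→26,t→39,n→32,b→33 30:y→33,t→30,n→38,b→13 31:y→31,t→31,n→44,b→45 32:y→26,t→37,n→32,b→33 33:y→33,t→13,n→33,b→13 34:y→34,t→34,n→44,b→36 35:y→37,t→37,n→35,b→46 36:y→47,t→36,n→46,b→13 37:y→37,t→13,n→37,b→45 38:y→33,t→33,n→38,b→13 39:y→37,t→39,n→44,b→45 40:y→48,t→40,n→46,b→13 41:y→13,t→41,n→47,b→13 42:y→48,t→42,n→40,b→13 43:y→33,t→43,n→30,b→13 44:y→37,t→37,n→44,b→45 45:y→48,t→13,n→45,b→13 46:y→48,t→45,n→46,b→13 47:y→13,t→47,n→49,b→13 48:y→13,t→13,n→48,b→13 49:y→13,t→48,n→49,b→13.
'bb': |S_i|=[73, 39, 8] end={s27,s3,s36,s52,s59,s77,s78,s83} ∉↓L; 2/2 deletions ∈↓L.
'nnyt': N↓-sim [73, 63, 37, 9, 4] end={s35,s52,s59,s83} ∉↓L; 4/4 single-dels accept.
'ytnyt': N↓-sim [73, 66, 55, 34, 9, 4] end={s35,s52,s59,s83} — reject; 5/5 single-dels accept.
'tynbt': |S_i|=[73, 63, 46, 32, 12, 4] end={s35,s52,s59,s83} rej; 5/5 del acc.
'tnntt': run [73, 63, 43, 21, 10, 4] end={s35,s52,s59,s83} rej; 5/5 deletions ∈↓L.
'ntbyy': run [73, 63, 48, 25, 7, 1] end={s83} rej; 5/5 single-dels accept.
6 obstructions.


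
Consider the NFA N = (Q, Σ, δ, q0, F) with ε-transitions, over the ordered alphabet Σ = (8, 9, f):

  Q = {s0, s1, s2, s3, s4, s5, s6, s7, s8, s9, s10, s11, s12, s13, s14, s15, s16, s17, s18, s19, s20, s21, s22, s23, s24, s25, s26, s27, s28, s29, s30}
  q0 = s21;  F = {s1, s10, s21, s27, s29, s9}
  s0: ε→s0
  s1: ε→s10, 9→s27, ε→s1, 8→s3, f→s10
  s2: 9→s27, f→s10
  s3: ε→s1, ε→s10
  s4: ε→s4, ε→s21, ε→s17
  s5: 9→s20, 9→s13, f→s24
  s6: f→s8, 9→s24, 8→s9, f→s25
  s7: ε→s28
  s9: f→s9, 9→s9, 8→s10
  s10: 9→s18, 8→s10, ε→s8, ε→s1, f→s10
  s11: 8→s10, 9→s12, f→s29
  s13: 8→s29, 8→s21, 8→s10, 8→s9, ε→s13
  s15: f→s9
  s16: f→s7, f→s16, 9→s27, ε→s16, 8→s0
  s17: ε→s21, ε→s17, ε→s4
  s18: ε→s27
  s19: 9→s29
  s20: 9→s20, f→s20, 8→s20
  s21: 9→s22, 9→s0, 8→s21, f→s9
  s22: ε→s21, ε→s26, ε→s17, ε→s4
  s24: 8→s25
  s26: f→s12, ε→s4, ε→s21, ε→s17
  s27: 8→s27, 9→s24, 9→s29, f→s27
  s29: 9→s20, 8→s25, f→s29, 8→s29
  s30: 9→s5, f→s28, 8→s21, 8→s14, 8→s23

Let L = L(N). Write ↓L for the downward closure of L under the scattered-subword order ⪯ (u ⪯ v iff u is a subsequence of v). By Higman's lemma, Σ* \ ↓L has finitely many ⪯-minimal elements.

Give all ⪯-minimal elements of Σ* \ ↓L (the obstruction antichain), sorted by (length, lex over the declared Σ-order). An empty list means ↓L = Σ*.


|Q|=31, |F|=6, |δ|=77 (24 ε).
min D↑ (6 st, q0=0, F={5}): 0:8→0,9→0,f→1 1:8→2,9→1,f→1 2:8→2,9→3,f→2 3:8→3,9→4,f→3 4:8→4,9→5,f→4 5:8→5,9→5,f→5.
'f8999': |S_i|=[18, 12, 10, 6, 4, 1] end={s20} rej; 5/5 del acc.
1 minimals (antichain).

A = [f8999].


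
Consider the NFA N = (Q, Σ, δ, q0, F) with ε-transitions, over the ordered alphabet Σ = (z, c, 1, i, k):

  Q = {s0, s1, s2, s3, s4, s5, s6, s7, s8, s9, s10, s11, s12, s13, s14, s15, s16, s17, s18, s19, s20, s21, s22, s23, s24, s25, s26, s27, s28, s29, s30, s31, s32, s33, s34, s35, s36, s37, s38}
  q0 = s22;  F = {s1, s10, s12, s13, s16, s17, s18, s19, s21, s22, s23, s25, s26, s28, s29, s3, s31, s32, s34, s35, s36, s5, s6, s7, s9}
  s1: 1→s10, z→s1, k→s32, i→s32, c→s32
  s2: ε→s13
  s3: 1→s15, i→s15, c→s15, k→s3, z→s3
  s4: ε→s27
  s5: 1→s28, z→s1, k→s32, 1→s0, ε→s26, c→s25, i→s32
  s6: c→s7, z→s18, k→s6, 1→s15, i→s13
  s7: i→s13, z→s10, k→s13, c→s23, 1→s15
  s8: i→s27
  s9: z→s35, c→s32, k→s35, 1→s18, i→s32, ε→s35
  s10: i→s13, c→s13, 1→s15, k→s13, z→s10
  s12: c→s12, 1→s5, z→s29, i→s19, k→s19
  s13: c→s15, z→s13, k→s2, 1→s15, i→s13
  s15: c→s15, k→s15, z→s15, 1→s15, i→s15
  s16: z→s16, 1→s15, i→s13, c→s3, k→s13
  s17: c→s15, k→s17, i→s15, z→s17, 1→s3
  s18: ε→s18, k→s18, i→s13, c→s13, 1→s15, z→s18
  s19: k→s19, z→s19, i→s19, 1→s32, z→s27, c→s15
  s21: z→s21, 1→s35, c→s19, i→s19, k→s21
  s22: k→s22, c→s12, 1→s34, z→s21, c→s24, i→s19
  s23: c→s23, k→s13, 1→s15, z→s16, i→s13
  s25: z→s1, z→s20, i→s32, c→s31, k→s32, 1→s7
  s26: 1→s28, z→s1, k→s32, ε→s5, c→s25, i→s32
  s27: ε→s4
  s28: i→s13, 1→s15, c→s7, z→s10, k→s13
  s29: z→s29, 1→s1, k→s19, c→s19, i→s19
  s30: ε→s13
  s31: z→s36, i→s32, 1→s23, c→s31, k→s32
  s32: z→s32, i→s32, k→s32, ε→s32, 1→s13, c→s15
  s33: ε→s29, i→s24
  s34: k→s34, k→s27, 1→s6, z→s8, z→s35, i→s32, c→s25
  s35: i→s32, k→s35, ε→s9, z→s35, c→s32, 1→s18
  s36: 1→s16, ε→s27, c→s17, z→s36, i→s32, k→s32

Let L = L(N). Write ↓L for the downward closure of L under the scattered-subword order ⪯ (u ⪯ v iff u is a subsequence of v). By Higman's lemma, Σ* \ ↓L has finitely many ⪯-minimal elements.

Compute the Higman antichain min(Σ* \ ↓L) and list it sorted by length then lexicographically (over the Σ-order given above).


min(Σ*\↓L) = [ic, zcc, ckc, 111, 1cczci].

|Q|=39, |F|=25, |δ|=150 (12 ε).
min D↑ (24 st, q0=0, F={11}): 0:z→1,c→2,1→3,i→4,k→0 1:z→1,c→4,1→5,i→4,k→1 2:z→6,c→2,1→7,i→4,k→4 3:z→5,c→8,1→9,i→10,k→3 4:z→4,c→11,1→10,i→4,k→4 5:z→5,c→10,1→12,i→10,k→5 6:z→6,c→4,1→13,i→4,k→4 7:z→13,c→8,1→14,i→10,k→10 8:z→13,c→15,1→16,i→10,k→10 9:z→12,c→16,1→11,i→17,k→9 10:z→10,c→11,1→17,i→10,k→10 11:z→11,c→11,1→11,i→11,k→11 12:z→12,c→17,1→11,i→17,k→12 13:z→13,c→10,1→18,i→10,k→10 14:z→18,c→16,1→11,i→17,k→17 15:z→19,c→15,1→20,i→10,k→10 16:z→18,c→20,1→11,i→17,k→17 17:z→17,c→11,1→11,i→17,k→17 18:z→18,c→17,1→11,i→17,k→17 19:z→19,c→21,1→22,i→10,k→10 20:z→22,c→20,1→11,i→17,k→17 21:z→21,c→11,1→23,i→11,k→21 22:z→22,c→23,1→11,i→17,k→17 23:z→23,c→11,1→11,i→11,k→23 (ε-aug+det+¬).
'ic': run [33, 7, 1] end={s15} ∉↓L; 2/2 del acc.
'zcc': run [33, 20, 9, 1] end={s15} rej; 3/3 single-dels accept.
'ckc': N↓-sim [33, 25, 9, 1] end={s15} ∉↓L; 3/3 deletions ∈↓L.
'111': N↓-sim [33, 27, 12, 1] end={s15} — reject; 3/3 deletions ∈↓L.
'1cczci': run [33, 27, 17, 12, 10, 3, 1] end={s15} rej; 6/6 del acc.
5 minimals (antichain).


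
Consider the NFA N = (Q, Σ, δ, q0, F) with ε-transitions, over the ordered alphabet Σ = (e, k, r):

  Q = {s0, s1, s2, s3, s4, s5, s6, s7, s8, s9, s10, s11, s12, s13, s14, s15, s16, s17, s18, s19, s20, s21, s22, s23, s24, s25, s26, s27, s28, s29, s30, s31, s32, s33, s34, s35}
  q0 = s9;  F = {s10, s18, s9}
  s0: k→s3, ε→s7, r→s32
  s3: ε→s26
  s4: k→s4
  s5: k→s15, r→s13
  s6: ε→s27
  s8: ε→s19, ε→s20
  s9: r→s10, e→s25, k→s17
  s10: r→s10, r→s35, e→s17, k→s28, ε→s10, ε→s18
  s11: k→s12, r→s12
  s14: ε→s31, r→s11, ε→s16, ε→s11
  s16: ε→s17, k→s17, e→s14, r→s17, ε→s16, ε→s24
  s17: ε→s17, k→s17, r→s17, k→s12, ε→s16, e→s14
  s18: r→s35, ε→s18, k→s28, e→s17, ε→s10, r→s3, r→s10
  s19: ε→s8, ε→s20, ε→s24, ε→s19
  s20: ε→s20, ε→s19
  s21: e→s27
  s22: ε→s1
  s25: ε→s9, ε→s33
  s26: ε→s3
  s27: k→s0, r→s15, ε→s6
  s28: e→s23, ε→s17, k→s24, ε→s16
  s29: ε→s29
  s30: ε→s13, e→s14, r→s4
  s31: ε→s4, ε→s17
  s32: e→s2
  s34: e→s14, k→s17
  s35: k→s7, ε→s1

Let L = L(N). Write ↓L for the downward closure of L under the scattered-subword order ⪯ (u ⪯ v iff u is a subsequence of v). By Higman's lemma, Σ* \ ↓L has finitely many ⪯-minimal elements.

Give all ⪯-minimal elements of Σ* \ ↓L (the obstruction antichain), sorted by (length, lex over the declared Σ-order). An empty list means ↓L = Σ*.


min(Σ*\↓L) = [k, re].

|Q|=36, |F|=3, |δ|=73 (35 ε).
min D↑ (3 st, q0=0, F={1}): 0:e→0,k→1,r→2 1:e→1,k→1,r→1 2:e→1,k→1,r→2 [Hopcroft].
'k': run [20, 11] end={s11,s12,s14,s16,s17,s23,s24,s28,s31,s4,s7} ∉↓L; 1/1 single-dels accept.
're': N↓-sim [20, 17, 9] end={s11,s12,s14,s16,s17,s23,s24,s31,s4} — reject; 2/2 del acc.
2 minimals (antichain).


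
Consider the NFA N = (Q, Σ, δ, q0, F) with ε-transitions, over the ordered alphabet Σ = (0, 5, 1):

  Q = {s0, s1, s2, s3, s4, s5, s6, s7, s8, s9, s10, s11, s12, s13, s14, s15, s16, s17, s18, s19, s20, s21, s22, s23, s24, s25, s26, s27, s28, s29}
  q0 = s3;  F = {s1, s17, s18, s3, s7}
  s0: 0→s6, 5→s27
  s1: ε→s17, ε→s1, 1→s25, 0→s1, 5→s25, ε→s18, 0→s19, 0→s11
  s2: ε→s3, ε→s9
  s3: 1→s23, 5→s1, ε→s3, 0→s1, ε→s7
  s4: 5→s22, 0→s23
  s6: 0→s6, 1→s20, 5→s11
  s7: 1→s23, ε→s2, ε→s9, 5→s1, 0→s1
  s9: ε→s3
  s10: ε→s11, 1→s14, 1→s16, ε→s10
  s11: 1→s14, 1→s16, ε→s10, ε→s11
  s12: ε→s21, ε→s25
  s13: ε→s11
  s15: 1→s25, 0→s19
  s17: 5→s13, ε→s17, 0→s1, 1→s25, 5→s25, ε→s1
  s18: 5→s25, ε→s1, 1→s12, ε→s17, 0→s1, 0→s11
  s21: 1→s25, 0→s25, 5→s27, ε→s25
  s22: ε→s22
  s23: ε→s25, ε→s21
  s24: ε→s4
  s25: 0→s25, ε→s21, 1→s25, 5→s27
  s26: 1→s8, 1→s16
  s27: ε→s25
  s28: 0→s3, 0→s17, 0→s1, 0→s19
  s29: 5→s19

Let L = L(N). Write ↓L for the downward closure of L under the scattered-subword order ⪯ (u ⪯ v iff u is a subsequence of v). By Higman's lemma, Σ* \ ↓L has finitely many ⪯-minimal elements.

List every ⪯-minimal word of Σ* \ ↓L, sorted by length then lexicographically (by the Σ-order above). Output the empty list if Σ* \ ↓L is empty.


min(Σ*\↓L) = [1, 05, 55].

|Q|=30, |F|=5, |δ|=73 (28 ε).
min D↑ (3 st, q0=0, F={2}): 0:0→1,5→1,1→2 1:0→1,5→2,1→2 2:0→2,5→2,1→2 [Hopcroft].
'1': N↓-sim [18, 7] end={s12,s14,s16,s21,s23,s25,s27} — reject; 1/1 deletions ∈↓L.
'05': |S_i|=[18, 13, 8] end={s10,s11,s13,s14,s16,s21,s25,s27} ∉↓L; 2/2 single-dels accept.
'55': |S_i|=[18, 13, 8] end={s10,s11,s13,s14,s16,s21,s25,s27} — reject; 2/2 deletions ∈↓L.
3 obstructions.


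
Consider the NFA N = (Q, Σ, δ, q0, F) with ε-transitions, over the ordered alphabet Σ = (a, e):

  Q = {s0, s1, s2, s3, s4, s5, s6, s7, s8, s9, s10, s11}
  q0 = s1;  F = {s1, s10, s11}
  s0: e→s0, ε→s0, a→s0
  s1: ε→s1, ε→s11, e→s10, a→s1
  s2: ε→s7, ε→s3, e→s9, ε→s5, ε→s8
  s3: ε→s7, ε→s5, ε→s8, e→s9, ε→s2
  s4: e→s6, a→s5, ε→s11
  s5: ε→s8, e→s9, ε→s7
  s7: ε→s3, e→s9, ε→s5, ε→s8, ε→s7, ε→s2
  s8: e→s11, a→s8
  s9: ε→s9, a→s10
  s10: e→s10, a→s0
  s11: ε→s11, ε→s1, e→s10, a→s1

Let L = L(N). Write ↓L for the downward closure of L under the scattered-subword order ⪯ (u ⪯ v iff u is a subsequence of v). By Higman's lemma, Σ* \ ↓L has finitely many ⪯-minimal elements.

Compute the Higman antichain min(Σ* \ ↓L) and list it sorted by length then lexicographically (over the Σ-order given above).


|Q|=12, |F|=3, |δ|=39 (22 ε).
min D↑ (3 st, q0=0, F={2}): 0:a→0,e→1 1:a→2,e→1 2:a→2,e→2 (ε-aug+det+¬).
'ea': run [4, 2, 1] end={s0} rej; 2/2 del acc.
1 words, ⪯-incomp.

Antichain: [ea].


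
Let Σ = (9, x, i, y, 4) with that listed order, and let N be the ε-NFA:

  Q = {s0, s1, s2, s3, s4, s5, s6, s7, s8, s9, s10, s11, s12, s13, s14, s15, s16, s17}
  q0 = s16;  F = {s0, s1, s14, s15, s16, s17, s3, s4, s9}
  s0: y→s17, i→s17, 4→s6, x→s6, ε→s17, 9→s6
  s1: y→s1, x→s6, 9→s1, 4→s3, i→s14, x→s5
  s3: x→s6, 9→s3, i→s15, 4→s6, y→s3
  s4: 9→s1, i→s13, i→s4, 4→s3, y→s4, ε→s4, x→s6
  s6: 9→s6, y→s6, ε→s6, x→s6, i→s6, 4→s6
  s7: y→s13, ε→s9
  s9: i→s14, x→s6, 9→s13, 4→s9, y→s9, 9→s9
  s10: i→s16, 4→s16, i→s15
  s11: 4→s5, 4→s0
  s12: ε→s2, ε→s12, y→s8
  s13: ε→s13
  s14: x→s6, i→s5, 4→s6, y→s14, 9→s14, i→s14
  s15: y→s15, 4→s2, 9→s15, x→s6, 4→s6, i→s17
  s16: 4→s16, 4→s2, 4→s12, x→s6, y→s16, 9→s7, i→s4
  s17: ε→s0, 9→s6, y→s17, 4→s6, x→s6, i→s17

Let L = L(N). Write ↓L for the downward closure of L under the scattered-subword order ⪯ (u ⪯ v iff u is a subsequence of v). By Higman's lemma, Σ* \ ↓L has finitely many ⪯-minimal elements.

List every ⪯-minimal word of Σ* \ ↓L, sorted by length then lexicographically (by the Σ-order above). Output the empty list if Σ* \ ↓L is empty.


|Q|=18, |F|=9, |δ|=72 (8 ε).
min D↑ (9 st, q0=0, F={2}): 0:9→1,x→2,i→3,y→0,4→0 1:9→1,x→2,i→4,y→1,4→1 2:9→2,x→2,i→2,y→2,4→2 3:9→5,x→2,i→3,y→3,4→6 4:9→4,x→2,i→4,y→4,4→2 5:9→5,x→2,i→4,y→5,4→6 6:9→6,x→2,i→7,y→6,4→2 7:9→7,x→2,i→8,y→7,4→2 8:9→2,x→2,i→8,y→8,4→2 [Hopcroft].
'x': |S_i|=[16, 2] end={s5,s6} rej; 1/1 single-dels accept.
'9i4': run [16, 12, 7, 2] end={s2,s6} rej; 3/3 del acc.
'i44': run [16, 11, 6, 2] end={s2,s6} rej; 3/3 single-dels accept.
'i4ii9': |S_i|=[16, 11, 6, 5, 3, 1] end={s6} — reject; 5/5 single-dels accept.
4 words, ⪯-incomp.

A = [x, 9i4, i44, i4ii9].


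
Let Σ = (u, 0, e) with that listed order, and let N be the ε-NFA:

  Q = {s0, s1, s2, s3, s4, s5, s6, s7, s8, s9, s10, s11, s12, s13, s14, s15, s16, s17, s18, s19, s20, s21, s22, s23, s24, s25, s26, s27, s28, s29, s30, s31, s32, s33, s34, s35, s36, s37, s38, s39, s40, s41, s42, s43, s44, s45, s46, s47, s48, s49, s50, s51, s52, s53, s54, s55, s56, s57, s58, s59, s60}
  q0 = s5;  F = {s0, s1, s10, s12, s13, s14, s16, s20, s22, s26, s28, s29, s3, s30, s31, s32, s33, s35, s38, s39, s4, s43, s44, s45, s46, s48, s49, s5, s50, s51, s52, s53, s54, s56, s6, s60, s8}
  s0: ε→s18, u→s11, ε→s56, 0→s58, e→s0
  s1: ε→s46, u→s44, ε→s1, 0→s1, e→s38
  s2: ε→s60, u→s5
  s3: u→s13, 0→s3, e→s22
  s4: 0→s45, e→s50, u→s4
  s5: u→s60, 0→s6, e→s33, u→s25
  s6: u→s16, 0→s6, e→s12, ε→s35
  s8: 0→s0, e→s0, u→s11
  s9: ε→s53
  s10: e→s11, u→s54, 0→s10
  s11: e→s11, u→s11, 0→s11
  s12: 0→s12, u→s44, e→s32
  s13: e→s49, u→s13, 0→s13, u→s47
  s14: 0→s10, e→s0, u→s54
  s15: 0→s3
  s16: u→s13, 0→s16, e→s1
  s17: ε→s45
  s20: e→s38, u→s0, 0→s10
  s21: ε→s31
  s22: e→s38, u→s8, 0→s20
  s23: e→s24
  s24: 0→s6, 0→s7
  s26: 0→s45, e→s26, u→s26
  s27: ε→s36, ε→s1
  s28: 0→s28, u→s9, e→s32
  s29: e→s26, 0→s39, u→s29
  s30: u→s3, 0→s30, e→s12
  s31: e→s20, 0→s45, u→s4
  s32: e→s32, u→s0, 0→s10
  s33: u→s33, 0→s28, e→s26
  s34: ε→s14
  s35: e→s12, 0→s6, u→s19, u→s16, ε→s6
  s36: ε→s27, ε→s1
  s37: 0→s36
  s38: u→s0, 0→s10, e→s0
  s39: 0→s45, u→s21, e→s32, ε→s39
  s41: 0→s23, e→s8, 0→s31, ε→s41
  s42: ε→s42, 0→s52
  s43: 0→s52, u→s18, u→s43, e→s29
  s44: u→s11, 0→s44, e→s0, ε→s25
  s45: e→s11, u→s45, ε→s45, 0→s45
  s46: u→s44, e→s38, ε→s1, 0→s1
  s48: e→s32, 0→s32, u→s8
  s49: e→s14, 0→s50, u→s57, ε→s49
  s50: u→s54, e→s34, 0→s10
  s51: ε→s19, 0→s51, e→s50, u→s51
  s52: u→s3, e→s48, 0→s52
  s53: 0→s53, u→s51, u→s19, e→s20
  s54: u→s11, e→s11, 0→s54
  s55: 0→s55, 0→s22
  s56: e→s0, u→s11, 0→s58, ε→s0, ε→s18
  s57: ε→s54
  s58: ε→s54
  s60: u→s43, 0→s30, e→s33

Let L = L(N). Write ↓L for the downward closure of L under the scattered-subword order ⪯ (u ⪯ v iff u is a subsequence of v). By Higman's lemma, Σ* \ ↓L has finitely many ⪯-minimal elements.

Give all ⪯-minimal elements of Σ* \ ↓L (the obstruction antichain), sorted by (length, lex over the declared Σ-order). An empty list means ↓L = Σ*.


|Q|=61, |F|=37, |δ|=158 (27 ε).
min D↑ (35 st, q0=0, F={24}): 0:u→1,0→2,e→3 1:u→4,0→5,e→3 2:u→6,0→2,e→7 3:u→3,0→8,e→9 4:u→4,0→10,e→11 5:u→12,0→5,e→7 6:u→13,0→6,e→14 7:u→15,0→7,e→16 8:u→17,0→8,e→16 9:u→9,0→18,e→9 10:u→12,0→10,e→19 11:u→11,0→20,e→9 12:u→13,0→12,e→21 13:u→13,0→13,e→22 14:u→15,0→14,e→23 15:u→24,0→15,e→25 16:u→25,0→26,e→16 17:u→27,0→17,e→28 18:u→18,0→18,e→24 19:u→29,0→16,e→16 20:u→30,0→18,e→16 21:u→29,0→28,e→23 22:u→31,0→32,e→33 23:u→25,0→26,e→25 24:u→24,0→24,e→24 25:u→24,0→31,e→25 26:u→31,0→26,e→24 27:u→27,0→27,e→32 28:u→25,0→26,e→23 29:u→24,0→25,e→25 30:u→34,0→18,e→28 31:u→24,0→31,e→24 32:u→31,0→26,e→33 33:u→31,0→26,e→25 34:u→34,0→18,e→32 [Hopcroft].
'0euu': run [47, 41, 23, 10, 1] end={s11} rej; 4/4 del acc.
'ee0e': run [47, 36, 15, 5, 1] end={s11} rej; 4/4 del acc.
'uue00e': |S_i|=[47, 44, 38, 25, 18, 5, 1] end={s11} ∉↓L; 6/6 single-dels accept.
'0uueue': run [47, 41, 32, 21, 12, 3, 1] end={s11} ∉↓L; 6/6 single-dels accept.
'0ueeeu': |S_i|=[47, 41, 32, 20, 10, 6, 1] end={s11} ∉↓L; 6/6 single-dels accept.
5 words, ⪯-incomp.

min(Σ*\↓L) = [0euu, ee0e, uue00e, 0uueue, 0ueeeu].
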